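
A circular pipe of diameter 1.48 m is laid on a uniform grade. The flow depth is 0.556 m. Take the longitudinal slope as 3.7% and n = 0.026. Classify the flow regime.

For a circular section of diameter D = 1.48 m at depth y = 0.556 m, the central angle is θ = 2 arccos(1 − 2y/D) = 2.639 rad. Then A = (D²/8)(θ − sin θ) = 0.5907 m² and P = Dθ/2 = 1.953 m.
Hydraulic radius R = A/P = 0.5907/1.953 = 0.3025 m.
V = (1/n) R^(2/3) √S = (1/0.026) × 0.3025^(2/3) × √0.037 = 3.334 m/s. Hydraulic depth D_h = A/T = 0.5907/1.434 = 0.412 m.
Froude number Fr = V/√(g·D_h) = 3.334/√(9.81×0.412) = 1.66, which is greater than 1, so the flow is supercritical.

supercritical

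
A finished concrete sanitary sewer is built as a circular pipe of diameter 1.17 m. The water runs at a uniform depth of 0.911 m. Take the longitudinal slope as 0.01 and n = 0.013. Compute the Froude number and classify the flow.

supercritical

For a circular section of diameter D = 1.17 m at depth y = 0.911 m, the central angle is θ = 2 arccos(1 − 2y/D) = 4.324 rad. Then A = (D²/8)(θ − sin θ) = 0.8982 m² and P = Dθ/2 = 2.529 m.
Hydraulic radius R = A/P = 0.8982/2.529 = 0.3551 m.
V = (1/n) R^(2/3) √S = (1/0.013) × 0.3551^(2/3) × √0.01 = 3.857 m/s. Hydraulic depth D_h = A/T = 0.8982/0.9715 = 0.9246 m.
Froude number Fr = V/√(g·D_h) = 3.857/√(9.81×0.9246) = 1.28, which is greater than 1, so the flow is supercritical.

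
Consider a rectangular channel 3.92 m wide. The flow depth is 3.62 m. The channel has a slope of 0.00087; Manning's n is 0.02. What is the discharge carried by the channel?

Flow area A = b·y = 3.92 × 3.62 = 14.19 m². Wetted perimeter P = b + 2y = 3.92 + 2×3.62 = 11.16 m.
Hydraulic radius R = A/P = 14.19/11.16 = 1.272 m.
Manning's equation: Q = (1/n) A R^(2/3) S^(1/2) = (1/0.02) × 14.19 × 1.272^(2/3) × 0.00087^(1/2) = 24.6 m³/s.

Q = 24.6 m³/s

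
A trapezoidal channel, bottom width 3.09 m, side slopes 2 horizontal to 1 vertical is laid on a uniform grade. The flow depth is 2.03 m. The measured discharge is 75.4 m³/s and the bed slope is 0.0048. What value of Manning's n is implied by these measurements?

n = 0.015

With bottom width b = 3.09 m and side slope z = 2: A = (b + zy)y = (3.09 + 2×2.03)×2.03 = 14.51 m²; P = b + 2y√(1+z²) = 3.09 + 2×2.03×2.236 = 12.17 m.
Hydraulic radius R = A/P = 14.51/12.17 = 1.193 m.
Rearranging Manning's equation: n = (1/Q) A R^(2/3) S^(1/2) = (1/75.4) × 14.51 × 1.193^(2/3) × √0.0048 = 0.015.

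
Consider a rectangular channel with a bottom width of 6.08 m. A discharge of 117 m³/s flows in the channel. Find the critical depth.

y_c = 3.35 m

For a rectangular channel, critical depth y_c = (q²/g)^(1/3) where q = Q/b = 117/6.08 = 19.24 m²/s.
So y_c = (19.24²/9.81)^(1/3) = 3.35 m.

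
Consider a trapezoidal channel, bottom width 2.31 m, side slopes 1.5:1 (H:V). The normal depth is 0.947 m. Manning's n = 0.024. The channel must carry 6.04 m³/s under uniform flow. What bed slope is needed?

With bottom width b = 2.31 m and side slope z = 1.5: A = (b + zy)y = (2.31 + 1.5×0.947)×0.947 = 3.533 m²; P = b + 2y√(1+z²) = 2.31 + 2×0.947×1.803 = 5.724 m.
Hydraulic radius R = A/P = 3.533/5.724 = 0.6171 m.
From Manning's equation, S = [nQ / (1 A R^(2/3))]² = [0.024 × 6.04 / (1 × 3.533 × 0.6171^(2/3))]² = 0.0032.

S = 0.0032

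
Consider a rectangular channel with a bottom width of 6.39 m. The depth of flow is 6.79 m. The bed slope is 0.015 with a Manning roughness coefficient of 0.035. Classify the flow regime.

subcritical

Flow area A = b·y = 6.39 × 6.79 = 43.39 m². Wetted perimeter P = b + 2y = 6.39 + 2×6.79 = 19.97 m.
Hydraulic radius R = A/P = 43.39/19.97 = 2.173 m.
V = (1/n) R^(2/3) √S = (1/0.035) × 2.173^(2/3) × √0.015 = 5.87 m/s. Hydraulic depth D_h = A/T = 43.39/6.39 = 6.79 m.
Froude number Fr = V/√(g·D_h) = 5.87/√(9.81×6.79) = 0.719, which is less than 1, so the flow is subcritical.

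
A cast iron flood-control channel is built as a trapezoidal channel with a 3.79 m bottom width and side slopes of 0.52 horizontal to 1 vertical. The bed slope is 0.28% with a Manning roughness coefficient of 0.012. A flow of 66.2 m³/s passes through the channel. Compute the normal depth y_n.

Manning's equation rearranged: A R^(2/3) = nQ / (1·√S) = 0.012 × 66.2 / (√0.0028) = 15.01.
Try y = 2.03 m: A R^(2/3) = 10.96 — too small.
Try y = 2.94 m: A R^(2/3) = 20.5 — too large.
Try y = 2.45 m: A R^(2/3) = 15.02 — close enough.

y_n = 2.45 m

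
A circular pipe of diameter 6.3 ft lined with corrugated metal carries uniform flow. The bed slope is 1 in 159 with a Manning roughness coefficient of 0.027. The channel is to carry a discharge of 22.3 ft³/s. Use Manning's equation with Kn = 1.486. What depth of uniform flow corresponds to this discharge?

Manning's equation rearranged: A R^(2/3) = nQ / (1.486·√S) = 0.027 × 22.3 / (1.486 × √0.006289) = 5.109.
Trying y = 1.63 ft: A R^(2/3) = 6.187 — too large.
Trying y = 1.12 ft: A R^(2/3) = 2.908 — too small.
Trying y = 1.48 ft: A R^(2/3) = 5.107 — matches.

y_n = 1.48 ft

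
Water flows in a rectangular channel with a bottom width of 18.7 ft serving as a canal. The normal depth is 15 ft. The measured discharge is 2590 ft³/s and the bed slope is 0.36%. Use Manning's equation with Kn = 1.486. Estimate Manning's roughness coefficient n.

n = 0.031

Flow area A = b·y = 18.7 × 15 = 280.5 ft². Wetted perimeter P = b + 2y = 18.7 + 2×15 = 48.7 ft.
Hydraulic radius R = A/P = 280.5/48.7 = 5.76 ft.
Rearranging Manning's equation: n = (1.486/Q) A R^(2/3) S^(1/2) = (1.486/2590) × 280.5 × 5.76^(2/3) × √0.0036 = 0.031.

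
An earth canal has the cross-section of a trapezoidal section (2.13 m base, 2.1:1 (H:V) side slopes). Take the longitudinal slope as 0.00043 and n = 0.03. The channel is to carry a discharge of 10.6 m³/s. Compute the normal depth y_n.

y_n = 2.11 m

Manning's equation rearranged: A R^(2/3) = nQ / (1·√S) = 0.03 × 10.6 / (√0.00043) = 15.34.
Trying y = 1.66 m: A R^(2/3) = 8.985 — short.
Trying y = 2.11 m: A R^(2/3) = 15.27 — ≈ 15.34.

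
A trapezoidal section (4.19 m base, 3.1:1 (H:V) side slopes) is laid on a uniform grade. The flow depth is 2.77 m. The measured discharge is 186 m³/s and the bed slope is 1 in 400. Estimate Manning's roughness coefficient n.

With bottom width b = 4.19 m and side slope z = 3.1: A = (b + zy)y = (4.19 + 3.1×2.77)×2.77 = 35.39 m²; P = b + 2y√(1+z²) = 4.19 + 2×2.77×3.257 = 22.24 m.
Hydraulic radius R = A/P = 35.39/22.24 = 1.592 m.
Rearranging Manning's equation: n = (1/Q) A R^(2/3) S^(1/2) = (1/186) × 35.39 × 1.592^(2/3) × √0.0025 = 0.013.

n = 0.013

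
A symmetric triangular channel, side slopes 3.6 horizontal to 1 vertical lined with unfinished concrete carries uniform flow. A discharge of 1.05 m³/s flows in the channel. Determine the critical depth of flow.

y_c = 0.444 m

At critical depth, Q² T / (g A³) = 1, i.e. A³/T = Q²/g = 1.05²/9.81 = 0.1124.
Try y = 0.361 m: A³/T = 0.03973 — short.
Try y = 0.483 m: A³/T = 0.1703 — over.
Try y = 0.444 m: A³/T = 0.1118 — ≈ 0.1124.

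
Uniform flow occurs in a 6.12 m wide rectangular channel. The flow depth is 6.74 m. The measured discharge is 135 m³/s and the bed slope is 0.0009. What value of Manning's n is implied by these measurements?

n = 0.0151

Flow area A = b·y = 6.12 × 6.74 = 41.25 m². Wetted perimeter P = b + 2y = 6.12 + 2×6.74 = 19.6 m.
Hydraulic radius R = A/P = 41.25/19.6 = 2.105 m.
Rearranging Manning's equation: n = (1/Q) A R^(2/3) S^(1/2) = (1/135) × 41.25 × 2.105^(2/3) × √0.0009 = 0.0151.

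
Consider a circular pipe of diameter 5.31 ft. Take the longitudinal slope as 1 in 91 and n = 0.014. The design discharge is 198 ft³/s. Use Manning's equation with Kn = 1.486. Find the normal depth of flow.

Manning's equation rearranged: A R^(2/3) = nQ / (1.486·√S) = 0.014 × 198 / (1.486 × √0.01099) = 17.79.
Trying y = 3.94 ft: A R^(2/3) = 24.09 — over.
Trying y = 3.17 ft: A R^(2/3) = 17.83 — matches.

y_n = 3.17 ft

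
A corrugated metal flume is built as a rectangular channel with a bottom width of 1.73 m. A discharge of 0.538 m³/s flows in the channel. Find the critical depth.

y_c = 0.214 m

For a rectangular channel, critical depth y_c = (q²/g)^(1/3) where q = Q/b = 0.538/1.73 = 0.311 m²/s.
So y_c = (0.311²/9.81)^(1/3) = 0.214 m.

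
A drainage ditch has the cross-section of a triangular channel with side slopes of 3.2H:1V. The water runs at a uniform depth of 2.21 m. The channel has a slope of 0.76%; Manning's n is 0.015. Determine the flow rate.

For a triangular section with side slope z = 3.2: A = zy² = 3.2×2.21² = 15.63 m²; P = 2y√(1+z²) = 2×2.21×3.353 = 14.82 m.
Hydraulic radius R = A/P = 15.63/14.82 = 1.055 m.
Manning's equation: Q = (1/n) A R^(2/3) S^(1/2) = (1/0.015) × 15.63 × 1.055^(2/3) × 0.0076^(1/2) = 94.1 m³/s.

Q = 94.1 m³/s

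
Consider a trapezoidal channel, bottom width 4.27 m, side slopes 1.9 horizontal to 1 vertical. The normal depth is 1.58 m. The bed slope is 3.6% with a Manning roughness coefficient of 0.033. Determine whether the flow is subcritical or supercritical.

With bottom width b = 4.27 m and side slope z = 1.9: A = (b + zy)y = (4.27 + 1.9×1.58)×1.58 = 11.49 m²; P = b + 2y√(1+z²) = 4.27 + 2×1.58×2.147 = 11.05 m.
Hydraulic radius R = A/P = 11.49/11.05 = 1.039 m.
V = (1/n) R^(2/3) √S = (1/0.033) × 1.039^(2/3) × √0.036 = 5.899 m/s. Hydraulic depth D_h = A/T = 11.49/10.27 = 1.118 m.
Froude number Fr = V/√(g·D_h) = 5.899/√(9.81×1.118) = 1.78, which is greater than 1, so the flow is supercritical.

supercritical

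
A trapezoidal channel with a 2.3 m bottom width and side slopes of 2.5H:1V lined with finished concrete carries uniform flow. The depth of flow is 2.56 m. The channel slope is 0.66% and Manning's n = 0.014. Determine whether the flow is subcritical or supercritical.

supercritical

With bottom width b = 2.3 m and side slope z = 2.5: A = (b + zy)y = (2.3 + 2.5×2.56)×2.56 = 22.27 m²; P = b + 2y√(1+z²) = 2.3 + 2×2.56×2.693 = 16.09 m.
Hydraulic radius R = A/P = 22.27/16.09 = 1.385 m.
V = (1/n) R^(2/3) √S = (1/0.014) × 1.385^(2/3) × √0.0066 = 7.209 m/s. Hydraulic depth D_h = A/T = 22.27/15.1 = 1.475 m.
Froude number Fr = V/√(g·D_h) = 7.209/√(9.81×1.475) = 1.9, which is greater than 1, so the flow is supercritical.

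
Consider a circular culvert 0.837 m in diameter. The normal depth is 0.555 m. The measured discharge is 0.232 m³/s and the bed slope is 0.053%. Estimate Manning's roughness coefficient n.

For a circular section of diameter D = 0.837 m at depth y = 0.555 m, the central angle is θ = 2 arccos(1 − 2y/D) = 3.806 rad. Then A = (D²/8)(θ − sin θ) = 0.3873 m² and P = Dθ/2 = 1.593 m.
Hydraulic radius R = A/P = 0.3873/1.593 = 0.2432 m.
Rearranging Manning's equation: n = (1/Q) A R^(2/3) S^(1/2) = (1/0.232) × 0.3873 × 0.2432^(2/3) × √0.00053 = 0.015.

n = 0.015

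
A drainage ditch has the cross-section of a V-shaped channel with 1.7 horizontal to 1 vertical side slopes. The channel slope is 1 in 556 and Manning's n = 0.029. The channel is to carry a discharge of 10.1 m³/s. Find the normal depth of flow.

y_n = 2.09 m

Manning's equation rearranged: A R^(2/3) = nQ / (1·√S) = 0.029 × 10.1 / (√0.001799) = 6.906.
At y = 1.73 m: A R^(2/3) = 4.183 — short.
At y = 2.43 m: A R^(2/3) = 10.35 — over.
At y = 2.09 m: A R^(2/3) = 6.926 — close enough.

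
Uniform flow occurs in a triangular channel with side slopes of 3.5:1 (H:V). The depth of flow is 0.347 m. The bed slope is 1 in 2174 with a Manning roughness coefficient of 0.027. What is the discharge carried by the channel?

Q = 0.101 m³/s

For a triangular section with side slope z = 3.5: A = zy² = 3.5×0.347² = 0.4214 m²; P = 2y√(1+z²) = 2×0.347×3.64 = 2.526 m.
Hydraulic radius R = A/P = 0.4214/2.526 = 0.1668 m.
Manning's equation: Q = (1/n) A R^(2/3) S^(1/2) = (1/0.027) × 0.4214 × 0.1668^(2/3) × 0.00046^(1/2) = 0.101 m³/s.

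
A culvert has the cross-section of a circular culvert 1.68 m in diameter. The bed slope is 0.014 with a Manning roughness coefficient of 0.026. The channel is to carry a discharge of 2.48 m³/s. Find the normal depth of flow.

y_n = 0.778 m

Manning's equation rearranged: A R^(2/3) = nQ / (1·√S) = 0.026 × 2.48 / (√0.014) = 0.545.
At y = 0.684 m: A R^(2/3) = 0.4327 — too small.
At y = 0.955 m: A R^(2/3) = 0.7677 — too large.
At y = 0.778 m: A R^(2/3) = 0.5446 — matches.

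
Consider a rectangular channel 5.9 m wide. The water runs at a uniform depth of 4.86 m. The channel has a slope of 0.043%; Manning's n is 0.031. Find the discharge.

Flow area A = b·y = 5.9 × 4.86 = 28.67 m². Wetted perimeter P = b + 2y = 5.9 + 2×4.86 = 15.62 m.
Hydraulic radius R = A/P = 28.67/15.62 = 1.836 m.
Manning's equation: Q = (1/n) A R^(2/3) S^(1/2) = (1/0.031) × 28.67 × 1.836^(2/3) × 0.00043^(1/2) = 28.8 m³/s.

Q = 28.8 m³/s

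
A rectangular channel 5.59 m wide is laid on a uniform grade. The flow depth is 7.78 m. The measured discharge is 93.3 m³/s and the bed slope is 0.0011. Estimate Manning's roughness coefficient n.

Flow area A = b·y = 5.59 × 7.78 = 43.49 m². Wetted perimeter P = b + 2y = 5.59 + 2×7.78 = 21.15 m.
Hydraulic radius R = A/P = 43.49/21.15 = 2.056 m.
Rearranging Manning's equation: n = (1/Q) A R^(2/3) S^(1/2) = (1/93.3) × 43.49 × 2.056^(2/3) × √0.0011 = 0.025.

n = 0.025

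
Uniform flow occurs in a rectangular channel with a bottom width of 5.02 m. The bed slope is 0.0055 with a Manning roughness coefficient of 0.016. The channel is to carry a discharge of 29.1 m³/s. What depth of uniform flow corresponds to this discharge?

y_n = 1.36 m

Manning's equation rearranged: A R^(2/3) = nQ / (1·√S) = 0.016 × 29.1 / (√0.0055) = 6.278.
At y = 0.976 m: A R^(2/3) = 3.873 — too small.
At y = 1.69 m: A R^(2/3) = 8.54 — too large.
At y = 1.36 m: A R^(2/3) = 6.279 — close enough.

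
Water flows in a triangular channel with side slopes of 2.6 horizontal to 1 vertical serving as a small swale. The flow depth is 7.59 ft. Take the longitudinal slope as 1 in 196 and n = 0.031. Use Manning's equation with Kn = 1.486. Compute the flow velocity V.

V = 7.96 ft/s

For a triangular section with side slope z = 2.6: A = zy² = 2.6×7.59² = 149.8 ft²; P = 2y√(1+z²) = 2×7.59×2.786 = 42.29 ft.
Hydraulic radius R = A/P = 149.8/42.29 = 3.542 ft.
From Manning's equation, V = (1.486/n) R^(2/3) S^(1/2) = (1.486/0.031) × 3.542^(2/3) × 0.005102^(1/2) = 7.96 ft/s.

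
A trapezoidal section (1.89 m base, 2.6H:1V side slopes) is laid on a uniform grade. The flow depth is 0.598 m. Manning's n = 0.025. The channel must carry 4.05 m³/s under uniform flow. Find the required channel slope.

S = 0.00835

With bottom width b = 1.89 m and side slope z = 2.6: A = (b + zy)y = (1.89 + 2.6×0.598)×0.598 = 2.06 m²; P = b + 2y√(1+z²) = 1.89 + 2×0.598×2.786 = 5.222 m.
Hydraulic radius R = A/P = 2.06/5.222 = 0.3945 m.
From Manning's equation, S = [nQ / (1 A R^(2/3))]² = [0.025 × 4.05 / (1 × 2.06 × 0.3945^(2/3))]² = 0.00835.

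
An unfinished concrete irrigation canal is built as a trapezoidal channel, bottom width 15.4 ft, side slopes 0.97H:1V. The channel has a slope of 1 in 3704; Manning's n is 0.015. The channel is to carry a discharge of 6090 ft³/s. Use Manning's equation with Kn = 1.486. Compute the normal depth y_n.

y_n = 21.6 ft

Manning's equation rearranged: A R^(2/3) = nQ / (1.486·√S) = 0.015 × 6090 / (1.486 × √0.00027) = 3741.
At y = 26.5 ft: A R^(2/3) = 5775 — too large.
At y = 21.6 ft: A R^(2/3) = 3738 — matches.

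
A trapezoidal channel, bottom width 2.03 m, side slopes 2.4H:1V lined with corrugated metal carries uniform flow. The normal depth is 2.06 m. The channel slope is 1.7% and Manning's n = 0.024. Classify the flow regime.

supercritical

With bottom width b = 2.03 m and side slope z = 2.4: A = (b + zy)y = (2.03 + 2.4×2.06)×2.06 = 14.37 m²; P = b + 2y√(1+z²) = 2.03 + 2×2.06×2.6 = 12.74 m.
Hydraulic radius R = A/P = 14.37/12.74 = 1.127 m.
V = (1/n) R^(2/3) √S = (1/0.024) × 1.127^(2/3) × √0.017 = 5.885 m/s. Hydraulic depth D_h = A/T = 14.37/11.92 = 1.205 m.
Froude number Fr = V/√(g·D_h) = 5.885/√(9.81×1.205) = 1.71, which is greater than 1, so the flow is supercritical.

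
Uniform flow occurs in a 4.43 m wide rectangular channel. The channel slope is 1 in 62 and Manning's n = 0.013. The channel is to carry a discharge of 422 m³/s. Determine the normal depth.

y_n = 6.91 m

Manning's equation rearranged: A R^(2/3) = nQ / (1·√S) = 0.013 × 422 / (√0.01613) = 43.2.
Try y = 7.63 m: A R^(2/3) = 48.46 — too large.
Try y = 5.15 m: A R^(2/3) = 30.54 — too small.
Try y = 6.91 m: A R^(2/3) = 43.21 — matches.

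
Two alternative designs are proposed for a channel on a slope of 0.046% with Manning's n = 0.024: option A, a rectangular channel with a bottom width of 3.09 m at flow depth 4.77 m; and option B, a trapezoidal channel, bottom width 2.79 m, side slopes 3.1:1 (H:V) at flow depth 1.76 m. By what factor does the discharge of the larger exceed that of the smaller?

Channel A: Flow area A = b·y = 3.09 × 4.77 = 14.74 m². Wetted perimeter P = b + 2y = 3.09 + 2×4.77 = 12.63 m. Hydraulic radius R = A/P = 14.74/12.63 = 1.167 m. Q_A = (1/0.024)·14.74·1.167^(2/3)·√0.00046 = 14.6 m³/s.
Channel B: With bottom width b = 2.79 m and side slope z = 3.1: A = (b + zy)y = (2.79 + 3.1×1.76)×1.76 = 14.51 m²; P = b + 2y√(1+z²) = 2.79 + 2×1.76×3.257 = 14.26 m. Hydraulic radius R = A/P = 14.51/14.26 = 1.018 m. Q_B = (1/0.024)·14.51·1.018^(2/3)·√0.00046 = 13.13 m³/s.
The larger discharge is 14.6 m³/s and the smaller is 13.13 m³/s; the ratio is 1.11.

1.11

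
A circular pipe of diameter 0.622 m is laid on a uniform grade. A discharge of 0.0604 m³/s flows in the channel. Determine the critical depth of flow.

y_c = 0.154 m

At critical depth, Q² T / (g A³) = 1, i.e. A³/T = Q²/g = 0.0604²/9.81 = 0.0003719.
Try y = 0.127 m: A³/T = 0.0001765 — short.
Try y = 0.174 m: A³/T = 0.0006027 — over.
Try y = 0.154 m: A³/T = 0.0003747 — close enough.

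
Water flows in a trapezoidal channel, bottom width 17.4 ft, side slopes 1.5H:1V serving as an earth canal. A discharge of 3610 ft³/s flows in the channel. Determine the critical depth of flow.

At critical depth, Q² T / (g A³) = 1, i.e. A³/T = Q²/g = 3610²/32.2 = 404700.
At y = 10.6 ft: A³/T = 893900 — high.
At y = 8.57 ft: A³/T = 404300 — close enough.

y_c = 8.57 ft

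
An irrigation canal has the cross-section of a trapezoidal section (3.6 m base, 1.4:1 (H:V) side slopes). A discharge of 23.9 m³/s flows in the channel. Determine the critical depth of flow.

At critical depth, Q² T / (g A³) = 1, i.e. A³/T = Q²/g = 23.9²/9.81 = 58.23.
Trying y = 1.6 m: A³/T = 101 — over.
Trying y = 0.997 m: A³/T = 19.33 — short.
Trying y = 1.37 m: A³/T = 58.1 — close enough.

y_c = 1.37 m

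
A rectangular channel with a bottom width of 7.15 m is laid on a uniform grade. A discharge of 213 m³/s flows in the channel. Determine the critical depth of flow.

For a rectangular channel, critical depth y_c = (q²/g)^(1/3) where q = Q/b = 213/7.15 = 29.79 m²/s.
So y_c = (29.79²/9.81)^(1/3) = 4.49 m.

y_c = 4.49 m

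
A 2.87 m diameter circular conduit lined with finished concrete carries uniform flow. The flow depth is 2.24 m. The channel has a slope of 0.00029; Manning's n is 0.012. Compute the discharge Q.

Q = 7.01 m³/s

For a circular section of diameter D = 2.87 m at depth y = 2.24 m, the central angle is θ = 2 arccos(1 − 2y/D) = 4.333 rad. Then A = (D²/8)(θ − sin θ) = 5.417 m² and P = Dθ/2 = 6.217 m.
Hydraulic radius R = A/P = 5.417/6.217 = 0.8713 m.
Manning's equation: Q = (1/n) A R^(2/3) S^(1/2) = (1/0.012) × 5.417 × 0.8713^(2/3) × 0.00029^(1/2) = 7.01 m³/s.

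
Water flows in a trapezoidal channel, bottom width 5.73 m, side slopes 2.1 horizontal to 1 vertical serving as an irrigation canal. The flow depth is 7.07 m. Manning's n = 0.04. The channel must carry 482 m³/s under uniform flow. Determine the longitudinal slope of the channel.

S = 0.003

With bottom width b = 5.73 m and side slope z = 2.1: A = (b + zy)y = (5.73 + 2.1×7.07)×7.07 = 145.5 m²; P = b + 2y√(1+z²) = 5.73 + 2×7.07×2.326 = 38.62 m.
Hydraulic radius R = A/P = 145.5/38.62 = 3.767 m.
From Manning's equation, S = [nQ / (1 A R^(2/3))]² = [0.04 × 482 / (1 × 145.5 × 3.767^(2/3))]² = 0.003.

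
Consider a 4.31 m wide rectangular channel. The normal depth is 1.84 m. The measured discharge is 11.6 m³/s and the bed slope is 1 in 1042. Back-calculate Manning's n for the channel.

n = 0.0211

Flow area A = b·y = 4.31 × 1.84 = 7.93 m². Wetted perimeter P = b + 2y = 4.31 + 2×1.84 = 7.99 m.
Hydraulic radius R = A/P = 7.93/7.99 = 0.9925 m.
Rearranging Manning's equation: n = (1/Q) A R^(2/3) S^(1/2) = (1/11.6) × 7.93 × 0.9925^(2/3) × √0.0009597 = 0.0211.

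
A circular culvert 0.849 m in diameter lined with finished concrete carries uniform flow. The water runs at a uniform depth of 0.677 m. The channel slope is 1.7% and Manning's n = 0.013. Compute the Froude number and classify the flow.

supercritical

For a circular section of diameter D = 0.849 m at depth y = 0.677 m, the central angle is θ = 2 arccos(1 − 2y/D) = 4.416 rad. Then A = (D²/8)(θ − sin θ) = 0.484 m² and P = Dθ/2 = 1.874 m.
Hydraulic radius R = A/P = 0.484/1.874 = 0.2582 m.
V = (1/n) R^(2/3) √S = (1/0.013) × 0.2582^(2/3) × √0.017 = 4.067 m/s. Hydraulic depth D_h = A/T = 0.484/0.6825 = 0.7092 m.
Froude number Fr = V/√(g·D_h) = 4.067/√(9.81×0.7092) = 1.54, which is greater than 1, so the flow is supercritical.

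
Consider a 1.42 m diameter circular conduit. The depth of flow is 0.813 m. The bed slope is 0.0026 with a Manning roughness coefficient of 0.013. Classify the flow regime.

For a circular section of diameter D = 1.42 m at depth y = 0.813 m, the central angle is θ = 2 arccos(1 − 2y/D) = 3.433 rad. Then A = (D²/8)(θ − sin θ) = 0.9376 m² and P = Dθ/2 = 2.437 m.
Hydraulic radius R = A/P = 0.9376/2.437 = 0.3847 m.
V = (1/n) R^(2/3) √S = (1/0.013) × 0.3847^(2/3) × √0.0026 = 2.075 m/s. Hydraulic depth D_h = A/T = 0.9376/1.405 = 0.6673 m.
Froude number Fr = V/√(g·D_h) = 2.075/√(9.81×0.6673) = 0.811, which is less than 1, so the flow is subcritical.

subcritical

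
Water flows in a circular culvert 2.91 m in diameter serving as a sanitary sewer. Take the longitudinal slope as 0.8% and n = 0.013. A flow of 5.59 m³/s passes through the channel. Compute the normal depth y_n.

Manning's equation rearranged: A R^(2/3) = nQ / (1·√S) = 0.013 × 5.59 / (√0.008) = 0.8125.
At y = 0.561 m: A R^(2/3) = 0.4373 — too small.
At y = 0.898 m: A R^(2/3) = 1.113 — too large.
At y = 0.764 m: A R^(2/3) = 0.8118 — matches.

y_n = 0.764 m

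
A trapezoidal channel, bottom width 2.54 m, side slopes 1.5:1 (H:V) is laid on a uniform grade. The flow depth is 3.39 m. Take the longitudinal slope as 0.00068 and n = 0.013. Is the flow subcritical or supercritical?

subcritical

With bottom width b = 2.54 m and side slope z = 1.5: A = (b + zy)y = (2.54 + 1.5×3.39)×3.39 = 25.85 m²; P = b + 2y√(1+z²) = 2.54 + 2×3.39×1.803 = 14.76 m.
Hydraulic radius R = A/P = 25.85/14.76 = 1.751 m.
V = (1/n) R^(2/3) √S = (1/0.013) × 1.751^(2/3) × √0.00068 = 2.914 m/s. Hydraulic depth D_h = A/T = 25.85/12.71 = 2.034 m.
Froude number Fr = V/√(g·D_h) = 2.914/√(9.81×2.034) = 0.652, which is less than 1, so the flow is subcritical.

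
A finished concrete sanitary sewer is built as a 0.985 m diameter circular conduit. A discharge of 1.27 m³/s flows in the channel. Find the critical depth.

y_c = 0.652 m

At critical depth, Q² T / (g A³) = 1, i.e. A³/T = Q²/g = 1.27²/9.81 = 0.1644.
At y = 0.748 m: A³/T = 0.2842 — too large.
At y = 0.573 m: A³/T = 0.1001 — too small.
At y = 0.652 m: A³/T = 0.1646 — matches.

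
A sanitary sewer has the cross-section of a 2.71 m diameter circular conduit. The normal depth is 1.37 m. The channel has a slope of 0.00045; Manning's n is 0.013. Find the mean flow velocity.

V = 1.26 m/s

For a circular section of diameter D = 2.71 m at depth y = 1.37 m, the central angle is θ = 2 arccos(1 − 2y/D) = 3.164 rad. Then A = (D²/8)(θ − sin θ) = 2.925 m² and P = Dθ/2 = 4.287 m.
Hydraulic radius R = A/P = 2.925/4.287 = 0.6822 m.
From Manning's equation, V = (1/n) R^(2/3) S^(1/2) = (1/0.013) × 0.6822^(2/3) × 0.00045^(1/2) = 1.26 m/s.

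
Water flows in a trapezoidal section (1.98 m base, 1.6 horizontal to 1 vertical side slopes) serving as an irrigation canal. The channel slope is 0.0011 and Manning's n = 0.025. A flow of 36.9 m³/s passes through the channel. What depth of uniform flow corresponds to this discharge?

Manning's equation rearranged: A R^(2/3) = nQ / (1·√S) = 0.025 × 36.9 / (√0.0011) = 27.81.
At y = 3.4 m: A R^(2/3) = 35.98 — high.
At y = 3.04 m: A R^(2/3) = 27.83 — matches.

y_n = 3.04 m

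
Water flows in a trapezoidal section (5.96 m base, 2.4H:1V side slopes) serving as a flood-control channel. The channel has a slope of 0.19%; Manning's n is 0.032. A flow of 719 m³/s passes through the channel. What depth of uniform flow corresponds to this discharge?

y_n = 8.01 m

Manning's equation rearranged: A R^(2/3) = nQ / (1·√S) = 0.032 × 719 / (√0.0019) = 527.8.
At y = 6.73 m: A R^(2/3) = 351.7 — short.
At y = 9.47 m: A R^(2/3) = 786 — over.
At y = 8.01 m: A R^(2/3) = 528.2 — close enough.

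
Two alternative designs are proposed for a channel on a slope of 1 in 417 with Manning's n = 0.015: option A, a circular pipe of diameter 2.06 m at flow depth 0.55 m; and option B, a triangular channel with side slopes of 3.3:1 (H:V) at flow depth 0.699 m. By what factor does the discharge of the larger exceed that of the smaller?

Channel A: For a circular section of diameter D = 2.06 m at depth y = 0.55 m, the central angle is θ = 2 arccos(1 − 2y/D) = 2.172 rad. Then A = (D²/8)(θ − sin θ) = 0.7147 m² and P = Dθ/2 = 2.237 m. Hydraulic radius R = A/P = 0.7147/2.237 = 0.3195 m. Q_A = (1/0.015)·0.7147·0.3195^(2/3)·√0.002398 = 1.09 m³/s.
Channel B: For a triangular section with side slope z = 3.3: A = zy² = 3.3×0.699² = 1.612 m²; P = 2y√(1+z²) = 2×0.699×3.448 = 4.821 m. Hydraulic radius R = A/P = 1.612/4.821 = 0.3345 m. Q_B = (1/0.015)·1.612·0.3345^(2/3)·√0.002398 = 2.536 m³/s.
The larger discharge is 2.536 m³/s and the smaller is 1.09 m³/s; the ratio is 2.33.

2.33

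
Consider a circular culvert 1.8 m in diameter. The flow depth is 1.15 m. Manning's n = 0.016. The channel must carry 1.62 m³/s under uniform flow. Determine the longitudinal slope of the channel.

For a circular section of diameter D = 1.8 m at depth y = 1.15 m, the central angle is θ = 2 arccos(1 − 2y/D) = 3.705 rad. Then A = (D²/8)(θ − sin θ) = 1.716 m² and P = Dθ/2 = 3.334 m.
Hydraulic radius R = A/P = 1.716/3.334 = 0.5148 m.
From Manning's equation, S = [nQ / (1 A R^(2/3))]² = [0.016 × 1.62 / (1 × 1.716 × 0.5148^(2/3))]² = 0.000553.

S = 0.000553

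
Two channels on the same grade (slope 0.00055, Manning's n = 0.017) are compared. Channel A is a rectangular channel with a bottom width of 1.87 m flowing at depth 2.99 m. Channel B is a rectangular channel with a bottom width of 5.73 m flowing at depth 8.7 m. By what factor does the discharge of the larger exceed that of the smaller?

18.7

Channel A: Flow area A = b·y = 1.87 × 2.99 = 5.591 m². Wetted perimeter P = b + 2y = 1.87 + 2×2.99 = 7.85 m. Hydraulic radius R = A/P = 5.591/7.85 = 0.7123 m. Q_A = (1/0.017)·5.591·0.7123^(2/3)·√0.00055 = 6.152 m³/s.
Channel B: Flow area A = b·y = 5.73 × 8.7 = 49.85 m². Wetted perimeter P = b + 2y = 5.73 + 2×8.7 = 23.13 m. Hydraulic radius R = A/P = 49.85/23.13 = 2.155 m. Q_B = (1/0.017)·49.85·2.155^(2/3)·√0.00055 = 114.7 m³/s.
The larger discharge is 114.7 m³/s and the smaller is 6.152 m³/s; the ratio is 18.7.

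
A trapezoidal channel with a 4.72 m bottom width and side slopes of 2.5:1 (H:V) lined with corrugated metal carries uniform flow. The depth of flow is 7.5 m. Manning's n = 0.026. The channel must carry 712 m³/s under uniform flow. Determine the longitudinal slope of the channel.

S = 0.0018

With bottom width b = 4.72 m and side slope z = 2.5: A = (b + zy)y = (4.72 + 2.5×7.5)×7.5 = 176 m²; P = b + 2y√(1+z²) = 4.72 + 2×7.5×2.693 = 45.11 m.
Hydraulic radius R = A/P = 176/45.11 = 3.902 m.
From Manning's equation, S = [nQ / (1 A R^(2/3))]² = [0.026 × 712 / (1 × 176 × 3.902^(2/3))]² = 0.0018.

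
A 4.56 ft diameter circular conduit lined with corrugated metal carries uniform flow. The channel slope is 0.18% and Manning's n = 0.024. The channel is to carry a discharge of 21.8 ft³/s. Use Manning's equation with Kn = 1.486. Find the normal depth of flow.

Manning's equation rearranged: A R^(2/3) = nQ / (1.486·√S) = 0.024 × 21.8 / (1.486 × √0.0018) = 8.299.
Trying y = 2.53 ft: A R^(2/3) = 10.59 — over.
Trying y = 1.81 ft: A R^(2/3) = 5.922 — short.
Trying y = 2.19 ft: A R^(2/3) = 8.317 — matches.

y_n = 2.19 ft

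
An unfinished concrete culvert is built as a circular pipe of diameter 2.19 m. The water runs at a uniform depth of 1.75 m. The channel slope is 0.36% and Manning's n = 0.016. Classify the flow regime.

For a circular section of diameter D = 2.19 m at depth y = 1.75 m, the central angle is θ = 2 arccos(1 − 2y/D) = 4.424 rad. Then A = (D²/8)(θ − sin θ) = 3.227 m² and P = Dθ/2 = 4.844 m.
Hydraulic radius R = A/P = 3.227/4.844 = 0.6661 m.
V = (1/n) R^(2/3) √S = (1/0.016) × 0.6661^(2/3) × √0.0036 = 2.86 m/s. Hydraulic depth D_h = A/T = 3.227/1.755 = 1.839 m.
Froude number Fr = V/√(g·D_h) = 2.86/√(9.81×1.839) = 0.673, which is less than 1, so the flow is subcritical.

subcritical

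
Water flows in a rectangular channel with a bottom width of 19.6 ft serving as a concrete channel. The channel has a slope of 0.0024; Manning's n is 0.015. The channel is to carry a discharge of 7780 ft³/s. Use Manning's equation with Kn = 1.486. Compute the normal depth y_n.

y_n = 22.7 ft

Manning's equation rearranged: A R^(2/3) = nQ / (1.486·√S) = 0.015 × 7780 / (1.486 × √0.0024) = 1603.
Trying y = 20.1 ft: A R^(2/3) = 1384 — low.
Trying y = 24.7 ft: A R^(2/3) = 1774 — high.
Trying y = 22.7 ft: A R^(2/3) = 1604 — ≈ 1603.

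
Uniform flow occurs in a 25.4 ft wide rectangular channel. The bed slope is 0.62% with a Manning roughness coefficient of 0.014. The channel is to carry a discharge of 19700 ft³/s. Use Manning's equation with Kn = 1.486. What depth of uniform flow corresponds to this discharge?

Manning's equation rearranged: A R^(2/3) = nQ / (1.486·√S) = 0.014 × 19700 / (1.486 × √0.0062) = 2357.
Try y = 25.5 ft: A R^(2/3) = 2693 — too large.
Try y = 22.9 ft: A R^(2/3) = 2359 — ≈ 2357.

y_n = 22.9 ft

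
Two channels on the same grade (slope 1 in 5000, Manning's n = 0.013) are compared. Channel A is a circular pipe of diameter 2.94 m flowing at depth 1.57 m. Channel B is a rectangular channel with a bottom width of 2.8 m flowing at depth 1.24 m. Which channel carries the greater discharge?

Channel A: For a circular section of diameter D = 2.94 m at depth y = 1.57 m, the central angle is θ = 2 arccos(1 − 2y/D) = 3.278 rad. Then A = (D²/8)(θ − sin θ) = 3.688 m² and P = Dθ/2 = 4.818 m. Hydraulic radius R = A/P = 3.688/4.818 = 0.7654 m. Q_A = (1/0.013)·3.688·0.7654^(2/3)·√0.0002 = 3.357 m³/s.
Channel B: Flow area A = b·y = 2.8 × 1.24 = 3.472 m². Wetted perimeter P = b + 2y = 2.8 + 2×1.24 = 5.28 m. Hydraulic radius R = A/P = 3.472/5.28 = 0.6576 m. Q_B = (1/0.013)·3.472·0.6576^(2/3)·√0.0002 = 2.856 m³/s.
Q_A = 3.357 m³/s vs Q_B = 2.856 m³/s, so channel A carries more.

channel A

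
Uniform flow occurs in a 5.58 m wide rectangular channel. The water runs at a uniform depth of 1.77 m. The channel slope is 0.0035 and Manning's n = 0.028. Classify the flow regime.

Flow area A = b·y = 5.58 × 1.77 = 9.877 m². Wetted perimeter P = b + 2y = 5.58 + 2×1.77 = 9.12 m.
Hydraulic radius R = A/P = 9.877/9.12 = 1.083 m.
V = (1/n) R^(2/3) √S = (1/0.028) × 1.083^(2/3) × √0.0035 = 2.228 m/s. Hydraulic depth D_h = A/T = 9.877/5.58 = 1.77 m.
Froude number Fr = V/√(g·D_h) = 2.228/√(9.81×1.77) = 0.535, which is less than 1, so the flow is subcritical.

subcritical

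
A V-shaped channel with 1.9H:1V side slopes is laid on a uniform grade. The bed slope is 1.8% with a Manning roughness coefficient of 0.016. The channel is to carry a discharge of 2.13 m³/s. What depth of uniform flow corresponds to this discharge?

y_n = 0.577 m

Manning's equation rearranged: A R^(2/3) = nQ / (1·√S) = 0.016 × 2.13 / (√0.018) = 0.254.
Try y = 0.643 m: A R^(2/3) = 0.3398 — over.
Try y = 0.504 m: A R^(2/3) = 0.1775 — short.
Try y = 0.577 m: A R^(2/3) = 0.2546 — close enough.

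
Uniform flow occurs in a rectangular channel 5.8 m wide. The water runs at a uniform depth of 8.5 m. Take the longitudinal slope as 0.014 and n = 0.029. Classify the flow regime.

subcritical

Flow area A = b·y = 5.8 × 8.5 = 49.3 m². Wetted perimeter P = b + 2y = 5.8 + 2×8.5 = 22.8 m.
Hydraulic radius R = A/P = 49.3/22.8 = 2.162 m.
V = (1/n) R^(2/3) √S = (1/0.029) × 2.162^(2/3) × √0.014 = 6.822 m/s. Hydraulic depth D_h = A/T = 49.3/5.8 = 8.5 m.
Froude number Fr = V/√(g·D_h) = 6.822/√(9.81×8.5) = 0.747, which is less than 1, so the flow is subcritical.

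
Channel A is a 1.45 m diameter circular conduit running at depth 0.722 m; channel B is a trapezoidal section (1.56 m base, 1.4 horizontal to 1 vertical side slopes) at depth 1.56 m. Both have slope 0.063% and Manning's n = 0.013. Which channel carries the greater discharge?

Channel A: For a circular section of diameter D = 1.45 m at depth y = 0.722 m, the central angle is θ = 2 arccos(1 − 2y/D) = 3.133 rad. Then A = (D²/8)(θ − sin θ) = 0.8213 m² and P = Dθ/2 = 2.272 m. Hydraulic radius R = A/P = 0.8213/2.272 = 0.3615 m. Q_A = (1/0.013)·0.8213·0.3615^(2/3)·√0.00063 = 0.8048 m³/s.
Channel B: With bottom width b = 1.56 m and side slope z = 1.4: A = (b + zy)y = (1.56 + 1.4×1.56)×1.56 = 5.841 m²; P = b + 2y√(1+z²) = 1.56 + 2×1.56×1.72 = 6.928 m. Hydraulic radius R = A/P = 5.841/6.928 = 0.8431 m. Q_B = (1/0.013)·5.841·0.8431^(2/3)·√0.00063 = 10.06 m³/s.
Q_A = 0.8048 m³/s vs Q_B = 10.06 m³/s, so channel B carries more.

channel B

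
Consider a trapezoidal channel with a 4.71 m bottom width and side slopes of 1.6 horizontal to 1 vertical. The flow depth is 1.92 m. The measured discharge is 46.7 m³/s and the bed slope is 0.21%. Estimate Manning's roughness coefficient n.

n = 0.017

With bottom width b = 4.71 m and side slope z = 1.6: A = (b + zy)y = (4.71 + 1.6×1.92)×1.92 = 14.94 m²; P = b + 2y√(1+z²) = 4.71 + 2×1.92×1.887 = 11.96 m.
Hydraulic radius R = A/P = 14.94/11.96 = 1.25 m.
Rearranging Manning's equation: n = (1/Q) A R^(2/3) S^(1/2) = (1/46.7) × 14.94 × 1.25^(2/3) × √0.0021 = 0.017.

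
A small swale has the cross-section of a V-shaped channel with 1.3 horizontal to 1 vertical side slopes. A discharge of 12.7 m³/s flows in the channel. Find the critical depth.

At critical depth, Q² T / (g A³) = 1, i.e. A³/T = Q²/g = 12.7²/9.81 = 16.44.
Trying y = 1.48 m: A³/T = 6 — too small.
Trying y = 2.16 m: A³/T = 39.73 — too large.
Trying y = 1.81 m: A³/T = 16.42 — matches.

y_c = 1.81 m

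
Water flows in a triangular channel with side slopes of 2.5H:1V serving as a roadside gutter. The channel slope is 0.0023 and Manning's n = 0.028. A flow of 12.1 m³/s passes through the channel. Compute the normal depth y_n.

Manning's equation rearranged: A R^(2/3) = nQ / (1·√S) = 0.028 × 12.1 / (√0.0023) = 7.064.
Trying y = 2.28 m: A R^(2/3) = 13.5 — too large.
Trying y = 1.51 m: A R^(2/3) = 4.498 — too small.
Trying y = 1.79 m: A R^(2/3) = 7.08 — close enough.

y_n = 1.79 m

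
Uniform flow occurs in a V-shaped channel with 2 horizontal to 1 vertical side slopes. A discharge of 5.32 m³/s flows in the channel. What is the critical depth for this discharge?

y_c = 1.08 m

At critical depth, Q² T / (g A³) = 1, i.e. A³/T = Q²/g = 5.32²/9.81 = 2.885.
Try y = 1.36 m: A³/T = 9.305 — high.
Try y = 0.836 m: A³/T = 0.8167 — low.
Try y = 1.08 m: A³/T = 2.939 — matches.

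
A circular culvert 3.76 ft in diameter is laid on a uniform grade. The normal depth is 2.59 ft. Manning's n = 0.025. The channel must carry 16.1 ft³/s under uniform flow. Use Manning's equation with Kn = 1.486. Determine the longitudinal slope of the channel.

S = 0.000962

For a circular section of diameter D = 3.76 ft at depth y = 2.59 ft, the central angle is θ = 2 arccos(1 − 2y/D) = 3.916 rad. Then A = (D²/8)(θ − sin θ) = 8.157 ft² and P = Dθ/2 = 7.362 ft.
Hydraulic radius R = A/P = 8.157/7.362 = 1.108 ft.
From Manning's equation, S = [nQ / (1.486 A R^(2/3))]² = [0.025 × 16.1 / (1.486 × 8.157 × 1.108^(2/3))]² = 0.000962.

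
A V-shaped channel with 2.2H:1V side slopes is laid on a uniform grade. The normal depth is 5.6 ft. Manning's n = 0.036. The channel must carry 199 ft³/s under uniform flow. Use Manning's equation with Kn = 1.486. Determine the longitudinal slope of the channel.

For a triangular section with side slope z = 2.2: A = zy² = 2.2×5.6² = 68.99 ft²; P = 2y√(1+z²) = 2×5.6×2.417 = 27.07 ft.
Hydraulic radius R = A/P = 68.99/27.07 = 2.549 ft.
From Manning's equation, S = [nQ / (1.486 A R^(2/3))]² = [0.036 × 199 / (1.486 × 68.99 × 2.549^(2/3))]² = 0.0014.

S = 0.0014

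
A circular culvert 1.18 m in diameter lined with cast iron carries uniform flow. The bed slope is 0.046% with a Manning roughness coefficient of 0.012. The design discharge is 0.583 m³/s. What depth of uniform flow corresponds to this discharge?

y_n = 0.709 m

Manning's equation rearranged: A R^(2/3) = nQ / (1·√S) = 0.012 × 0.583 / (√0.00046) = 0.3262.
At y = 0.819 m: A R^(2/3) = 0.4012 — over.
At y = 0.544 m: A R^(2/3) = 0.2106 — short.
At y = 0.709 m: A R^(2/3) = 0.3263 — close enough.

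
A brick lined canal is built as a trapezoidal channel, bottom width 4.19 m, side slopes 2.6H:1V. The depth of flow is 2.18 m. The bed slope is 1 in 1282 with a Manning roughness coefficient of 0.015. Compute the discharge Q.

Q = 48 m³/s

With bottom width b = 4.19 m and side slope z = 2.6: A = (b + zy)y = (4.19 + 2.6×2.18)×2.18 = 21.49 m²; P = b + 2y√(1+z²) = 4.19 + 2×2.18×2.786 = 16.34 m.
Hydraulic radius R = A/P = 21.49/16.34 = 1.316 m.
Manning's equation: Q = (1/n) A R^(2/3) S^(1/2) = (1/0.015) × 21.49 × 1.316^(2/3) × 0.00078^(1/2) = 48 m³/s.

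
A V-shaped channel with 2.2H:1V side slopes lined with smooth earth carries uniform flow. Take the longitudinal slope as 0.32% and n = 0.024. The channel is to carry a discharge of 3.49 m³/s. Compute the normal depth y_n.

Manning's equation rearranged: A R^(2/3) = nQ / (1·√S) = 0.024 × 3.49 / (√0.0032) = 1.481.
Try y = 1.19 m: A R^(2/3) = 2.07 — high.
Try y = 1.05 m: A R^(2/3) = 1.483 — close enough.

y_n = 1.05 m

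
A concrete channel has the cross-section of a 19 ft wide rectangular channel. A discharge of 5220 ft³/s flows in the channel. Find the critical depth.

For a rectangular channel, critical depth y_c = (q²/g)^(1/3) where q = Q/b = 5220/19 = 274.7 ft²/s.
So y_c = (274.7²/32.2)^(1/3) = 13.3 ft.

y_c = 13.3 ft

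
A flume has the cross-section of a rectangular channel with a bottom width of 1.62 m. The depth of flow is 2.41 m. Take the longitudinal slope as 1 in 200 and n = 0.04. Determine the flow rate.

Flow area A = b·y = 1.62 × 2.41 = 3.904 m². Wetted perimeter P = b + 2y = 1.62 + 2×2.41 = 6.44 m.
Hydraulic radius R = A/P = 3.904/6.44 = 0.6062 m.
Manning's equation: Q = (1/n) A R^(2/3) S^(1/2) = (1/0.04) × 3.904 × 0.6062^(2/3) × 0.005^(1/2) = 4.94 m³/s.

Q = 4.94 m³/s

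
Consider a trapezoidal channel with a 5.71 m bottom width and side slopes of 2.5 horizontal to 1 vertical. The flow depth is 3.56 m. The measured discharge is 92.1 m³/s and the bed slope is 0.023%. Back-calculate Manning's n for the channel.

n = 0.014

With bottom width b = 5.71 m and side slope z = 2.5: A = (b + zy)y = (5.71 + 2.5×3.56)×3.56 = 52.01 m²; P = b + 2y√(1+z²) = 5.71 + 2×3.56×2.693 = 24.88 m.
Hydraulic radius R = A/P = 52.01/24.88 = 2.09 m.
Rearranging Manning's equation: n = (1/Q) A R^(2/3) S^(1/2) = (1/92.1) × 52.01 × 2.09^(2/3) × √0.00023 = 0.014.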